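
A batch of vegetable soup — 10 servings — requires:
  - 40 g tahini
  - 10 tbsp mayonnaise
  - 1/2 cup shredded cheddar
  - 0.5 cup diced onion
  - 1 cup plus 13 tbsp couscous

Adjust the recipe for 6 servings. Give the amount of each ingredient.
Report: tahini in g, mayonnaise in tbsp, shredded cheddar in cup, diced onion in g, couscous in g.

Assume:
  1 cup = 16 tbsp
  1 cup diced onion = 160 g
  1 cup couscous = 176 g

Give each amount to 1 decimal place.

Scaling factor: 6/10 = 3/5 = 0.6.
tahini: 40 g × 3/5 = 24.0 g
mayonnaise: 10 tbsp × 3/5 = 6.0 tbsp
shredded cheddar: 0.5 cup × 3/5 = 0.3 cup
diced onion: 0.5 cup × 3/5 × 160 g/cup = 48.0 g
couscous: (1 cup + 13 tbsp = 1.8125 cup) × 3/5 × 176 g/cup = 191.4 g

tahini: 24.0 g; mayonnaise: 6.0 tbsp; shredded cheddar: 0.3 cup; diced onion: 48.0 g; couscous: 191.4 g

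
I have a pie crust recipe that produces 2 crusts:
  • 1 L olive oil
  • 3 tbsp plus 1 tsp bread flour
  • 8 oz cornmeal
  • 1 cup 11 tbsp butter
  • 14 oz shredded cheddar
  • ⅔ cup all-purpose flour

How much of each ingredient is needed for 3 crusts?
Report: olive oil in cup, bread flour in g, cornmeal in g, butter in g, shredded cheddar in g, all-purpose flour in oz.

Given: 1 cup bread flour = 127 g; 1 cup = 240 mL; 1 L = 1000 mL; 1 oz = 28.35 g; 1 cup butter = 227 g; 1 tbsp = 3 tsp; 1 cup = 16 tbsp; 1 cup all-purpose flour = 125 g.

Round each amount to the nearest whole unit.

Scaling factor: 3/2 = 1.5.
olive oil: 1 L × 3/2 × 1000 mL/L ÷ 240 mL/cup ≈ 6 cup
bread flour: (3 tbsp + 1 tsp = 10/3 tbsp) × 3/2 ÷ 16 tbsp/cup × 127 g/cup ≈ 40 g
cornmeal: 8 oz × 3/2 × 28.35 g/oz ≈ 340 g
butter: (1 cup + 11 tbsp = 1.6875 cup) × 3/2 × 227 g/cup ≈ 575 g
shredded cheddar: 14 oz × 3/2 × 28.35 g/oz ≈ 595 g
all-purpose flour: 2/3 cup × 3/2 × 125 g/cup ÷ 28.35 g/oz ≈ 4 oz

olive oil: 6 cup; bread flour: 40 g; cornmeal: 340 g; butter: 575 g; shredded cheddar: 595 g; all-purpose flour: 4 oz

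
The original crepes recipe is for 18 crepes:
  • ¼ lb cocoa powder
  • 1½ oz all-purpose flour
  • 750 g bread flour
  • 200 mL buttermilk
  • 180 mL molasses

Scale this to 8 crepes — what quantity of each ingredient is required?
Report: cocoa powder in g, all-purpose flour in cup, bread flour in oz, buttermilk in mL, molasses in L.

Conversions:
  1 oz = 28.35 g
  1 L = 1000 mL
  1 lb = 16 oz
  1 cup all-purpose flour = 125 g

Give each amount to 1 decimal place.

Scaling factor: 8/18 = 4/9.
cocoa powder: 0.25 lb × 4/9 × 16 oz/lb × 28.35 g/oz = 50.4 g
all-purpose flour: 1.5 oz × 4/9 × 28.35 g/oz ÷ 125 g/cup ≈ 0.2 cup
bread flour: 750 g × 4/9 ÷ 28.35 g/oz ≈ 11.8 oz
buttermilk: 200 mL × 4/9 ≈ 88.9 mL
molasses: 180 mL × 4/9 ÷ 1000 mL/L ≈ 0.1 L

cocoa powder: 50.4 g; all-purpose flour: 0.2 cup; bread flour: 11.8 oz; buttermilk: 88.9 mL; molasses: 0.1 L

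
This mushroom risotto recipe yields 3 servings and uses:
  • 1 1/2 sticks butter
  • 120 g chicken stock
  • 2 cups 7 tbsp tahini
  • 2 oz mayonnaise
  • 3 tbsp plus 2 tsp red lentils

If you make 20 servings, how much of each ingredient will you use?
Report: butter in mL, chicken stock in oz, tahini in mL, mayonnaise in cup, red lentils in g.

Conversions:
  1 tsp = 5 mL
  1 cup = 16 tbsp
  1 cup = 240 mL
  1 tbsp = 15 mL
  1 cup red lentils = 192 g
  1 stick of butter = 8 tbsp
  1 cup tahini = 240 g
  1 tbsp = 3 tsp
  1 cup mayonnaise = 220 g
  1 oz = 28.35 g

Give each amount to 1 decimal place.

butter: 1200.0 mL; chicken stock: 28.2 oz; tahini: 3900.0 mL; mayonnaise: 1.7 cup; red lentils: 293.3 g

Scaling factor: 20/3.
butter: 1.5 stick × 20/3 × 8 tbsp/stick × 15 mL/tbsp = 1200.0 mL
chicken stock: 120 g × 20/3 ÷ 28.35 g/oz ≈ 28.2 oz
tahini: (2 cup + 7 tbsp = 2.4375 cup) × 20/3 × 240 mL/cup = 3900.0 mL
mayonnaise: 2 oz × 20/3 × 28.35 g/oz ÷ 220 g/cup ≈ 1.7 cup
red lentils: (3 tbsp + 2 tsp = 11/3 tbsp) × 20/3 ÷ 16 tbsp/cup × 192 g/cup ≈ 293.3 g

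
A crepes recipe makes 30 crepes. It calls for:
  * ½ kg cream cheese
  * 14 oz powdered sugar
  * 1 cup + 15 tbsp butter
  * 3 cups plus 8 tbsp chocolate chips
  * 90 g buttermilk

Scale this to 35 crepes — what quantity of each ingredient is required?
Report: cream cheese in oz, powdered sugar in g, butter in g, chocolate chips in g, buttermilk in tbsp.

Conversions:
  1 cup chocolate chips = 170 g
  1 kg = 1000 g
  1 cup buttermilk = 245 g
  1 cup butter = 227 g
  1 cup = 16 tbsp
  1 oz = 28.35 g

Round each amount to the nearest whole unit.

Scaling factor: 35/30 = 7/6.
cream cheese: 0.5 kg × 7/6 × 1000 g/kg ÷ 28.35 g/oz ≈ 21 oz
powdered sugar: 14 oz × 7/6 × 28.35 g/oz ≈ 463 g
butter: (1 cup + 15 tbsp = 1.9375 cup) × 7/6 × 227 g/cup ≈ 513 g
chocolate chips: (3 cup + 8 tbsp = 3.5 cup) × 7/6 × 170 g/cup ≈ 694 g
buttermilk: 90 g × 7/6 ÷ 245 g/cup × 16 tbsp/cup ≈ 7 tbsp

cream cheese: 21 oz; powdered sugar: 463 g; butter: 513 g; chocolate chips: 694 g; buttermilk: 7 tbsp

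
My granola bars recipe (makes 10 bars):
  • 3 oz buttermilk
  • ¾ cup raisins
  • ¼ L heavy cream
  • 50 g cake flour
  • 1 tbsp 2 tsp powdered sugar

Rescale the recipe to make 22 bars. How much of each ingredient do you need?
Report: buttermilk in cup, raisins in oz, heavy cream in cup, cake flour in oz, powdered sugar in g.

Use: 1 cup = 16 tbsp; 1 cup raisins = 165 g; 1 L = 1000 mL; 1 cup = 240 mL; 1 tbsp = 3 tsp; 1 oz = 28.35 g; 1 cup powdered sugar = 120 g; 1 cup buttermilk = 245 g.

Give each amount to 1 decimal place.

buttermilk: 0.8 cup; raisins: 9.6 oz; heavy cream: 2.3 cup; cake flour: 3.9 oz; powdered sugar: 27.5 g

Scaling factor: 22/10 = 11/5 = 2.2.
buttermilk: 3 oz × 11/5 × 28.35 g/oz ÷ 245 g/cup ≈ 0.8 cup
raisins: 0.75 cup × 11/5 × 165 g/cup ÷ 28.35 g/oz ≈ 9.6 oz
heavy cream: 0.25 L × 11/5 × 1000 mL/L ÷ 240 mL/cup ≈ 2.3 cup
cake flour: 50 g × 11/5 ÷ 28.35 g/oz ≈ 3.9 oz
powdered sugar: (1 tbsp + 2 tsp = 5/3 tbsp) × 11/5 ÷ 16 tbsp/cup × 120 g/cup = 27.5 g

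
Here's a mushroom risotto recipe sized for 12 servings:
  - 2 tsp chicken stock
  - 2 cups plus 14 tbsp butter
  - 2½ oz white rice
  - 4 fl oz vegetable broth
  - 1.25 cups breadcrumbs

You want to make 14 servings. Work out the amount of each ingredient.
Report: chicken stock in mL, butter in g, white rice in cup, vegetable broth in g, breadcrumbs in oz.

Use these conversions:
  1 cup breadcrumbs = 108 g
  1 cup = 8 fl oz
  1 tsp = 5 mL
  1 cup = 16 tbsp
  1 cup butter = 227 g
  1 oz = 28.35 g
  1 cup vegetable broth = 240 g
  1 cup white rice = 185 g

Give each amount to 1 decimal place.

chicken stock: 11.7 mL; butter: 761.4 g; white rice: 0.4 cup; vegetable broth: 140.0 g; breadcrumbs: 5.6 oz

Scaling factor: 14/12 = 7/6.
chicken stock: 2 tsp × 7/6 × 5 mL/tsp ≈ 11.7 mL
butter: (2 cup + 14 tbsp = 2.875 cup) × 7/6 × 227 g/cup ≈ 761.4 g
white rice: 2.5 oz × 7/6 × 28.35 g/oz ÷ 185 g/cup ≈ 0.4 cup
vegetable broth: 4 fl oz × 7/6 ÷ 8 fl oz/cup × 240 g/cup = 140.0 g
breadcrumbs: 1.25 cup × 7/6 × 108 g/cup ÷ 28.35 g/oz ≈ 5.6 oz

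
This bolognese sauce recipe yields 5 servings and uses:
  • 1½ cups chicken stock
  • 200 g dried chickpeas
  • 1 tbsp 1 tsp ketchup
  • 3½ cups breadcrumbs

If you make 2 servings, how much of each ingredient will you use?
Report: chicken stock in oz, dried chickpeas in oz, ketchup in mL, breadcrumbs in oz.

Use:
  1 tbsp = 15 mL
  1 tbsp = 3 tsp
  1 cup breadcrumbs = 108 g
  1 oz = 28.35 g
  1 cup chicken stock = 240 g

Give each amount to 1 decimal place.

Scaling factor: 2/5 = 0.4.
chicken stock: 1.5 cup × 2/5 × 240 g/cup ÷ 28.35 g/oz ≈ 5.1 oz
dried chickpeas: 200 g × 2/5 ÷ 28.35 g/oz ≈ 2.8 oz
ketchup: (1 tbsp + 1 tsp = 4/3 tbsp) × 2/5 × 15 mL/tbsp = 8.0 mL
breadcrumbs: 3.5 cup × 2/5 × 108 g/cup ÷ 28.35 g/oz ≈ 5.3 oz

chicken stock: 5.1 oz; dried chickpeas: 2.8 oz; ketchup: 8.0 mL; breadcrumbs: 5.3 oz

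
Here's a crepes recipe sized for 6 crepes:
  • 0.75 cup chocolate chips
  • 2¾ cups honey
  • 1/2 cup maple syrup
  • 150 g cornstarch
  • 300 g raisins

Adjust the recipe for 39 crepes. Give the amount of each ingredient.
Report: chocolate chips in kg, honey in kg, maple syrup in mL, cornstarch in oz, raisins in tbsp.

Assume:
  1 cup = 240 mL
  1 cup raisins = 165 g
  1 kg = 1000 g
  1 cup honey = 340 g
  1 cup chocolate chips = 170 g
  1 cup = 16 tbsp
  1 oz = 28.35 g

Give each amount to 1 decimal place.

Scaling factor: 39/6 = 13/2 = 6.5.
chocolate chips: 0.75 cup × 13/2 × 170 g/cup ÷ 1000 g/kg ≈ 0.8 kg
honey: 2.75 cup × 13/2 × 340 g/cup ÷ 1000 g/kg ≈ 6.1 kg
maple syrup: 0.5 cup × 13/2 × 240 mL/cup = 780.0 mL
cornstarch: 150 g × 13/2 ÷ 28.35 g/oz ≈ 34.4 oz
raisins: 300 g × 13/2 ÷ 165 g/cup × 16 tbsp/cup ≈ 189.1 tbsp

chocolate chips: 0.8 kg; honey: 6.1 kg; maple syrup: 780.0 mL; cornstarch: 34.4 oz; raisins: 189.1 tbsp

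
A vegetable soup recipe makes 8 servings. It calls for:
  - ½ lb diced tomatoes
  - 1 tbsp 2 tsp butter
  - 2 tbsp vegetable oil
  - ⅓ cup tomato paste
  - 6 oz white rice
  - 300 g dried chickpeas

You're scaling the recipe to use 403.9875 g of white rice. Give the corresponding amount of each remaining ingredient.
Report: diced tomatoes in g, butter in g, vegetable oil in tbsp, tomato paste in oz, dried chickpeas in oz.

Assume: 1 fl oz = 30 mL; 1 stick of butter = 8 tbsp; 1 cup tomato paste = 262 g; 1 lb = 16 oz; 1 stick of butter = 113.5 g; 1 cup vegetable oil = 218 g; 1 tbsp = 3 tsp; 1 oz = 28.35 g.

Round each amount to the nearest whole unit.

diced tomatoes: 539 g; butter: 56 g; vegetable oil: 5 tbsp; tomato paste: 7 oz; dried chickpeas: 25 oz

The original recipe has 170.1 g of white rice, so the scaling factor is 403.9875 ÷ 170.1 = 19/8 = 2.375.
diced tomatoes: 0.5 lb × 19/8 × 16 oz/lb × 28.35 g/oz ≈ 539 g
butter: (1 tbsp + 2 tsp = 5/3 tbsp) × 19/8 ÷ 8 tbsp/stick × 113.5 g/stick ≈ 56 g
vegetable oil: 2 tbsp × 19/8 ≈ 5 tbsp
tomato paste: 1/3 cup × 19/8 × 262 g/cup ÷ 28.35 g/oz ≈ 7 oz
dried chickpeas: 300 g × 19/8 ÷ 28.35 g/oz ≈ 25 oz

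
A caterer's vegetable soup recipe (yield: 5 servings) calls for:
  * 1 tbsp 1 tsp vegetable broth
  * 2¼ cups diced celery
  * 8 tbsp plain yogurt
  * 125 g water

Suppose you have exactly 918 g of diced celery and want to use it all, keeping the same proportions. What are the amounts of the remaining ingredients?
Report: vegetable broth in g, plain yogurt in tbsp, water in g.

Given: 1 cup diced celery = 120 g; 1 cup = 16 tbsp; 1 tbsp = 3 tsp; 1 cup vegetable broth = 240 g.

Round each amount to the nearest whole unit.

The original recipe has 270 g of diced celery, so the scaling factor is 918 ÷ 270 = 17/5 = 3.4.
vegetable broth: (1 tbsp + 1 tsp = 4/3 tbsp) × 17/5 ÷ 16 tbsp/cup × 240 g/cup = 68 g
plain yogurt: 8 tbsp × 17/5 ≈ 27 tbsp
water: 125 g × 17/5 = 425 g

vegetable broth: 68 g; plain yogurt: 27 tbsp; water: 425 g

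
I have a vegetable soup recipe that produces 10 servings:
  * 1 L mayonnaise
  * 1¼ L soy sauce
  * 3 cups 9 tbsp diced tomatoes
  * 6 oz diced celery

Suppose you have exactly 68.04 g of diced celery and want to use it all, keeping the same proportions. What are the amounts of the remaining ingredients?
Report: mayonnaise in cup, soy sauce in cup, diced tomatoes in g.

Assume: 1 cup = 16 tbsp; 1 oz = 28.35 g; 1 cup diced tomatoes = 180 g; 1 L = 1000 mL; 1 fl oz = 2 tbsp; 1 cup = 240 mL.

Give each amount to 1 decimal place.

mayonnaise: 1.7 cup; soy sauce: 2.1 cup; diced tomatoes: 256.5 g

The original recipe has 170.1 g of diced celery, so the scaling factor is 68.04 ÷ 170.1 = 2/5 = 0.4.
mayonnaise: 1 L × 2/5 × 1000 mL/L ÷ 240 mL/cup ≈ 1.7 cup
soy sauce: 1.25 L × 2/5 × 1000 mL/L ÷ 240 mL/cup ≈ 2.1 cup
diced tomatoes: (3 cup + 9 tbsp = 3.5625 cup) × 2/5 × 180 g/cup = 256.5 g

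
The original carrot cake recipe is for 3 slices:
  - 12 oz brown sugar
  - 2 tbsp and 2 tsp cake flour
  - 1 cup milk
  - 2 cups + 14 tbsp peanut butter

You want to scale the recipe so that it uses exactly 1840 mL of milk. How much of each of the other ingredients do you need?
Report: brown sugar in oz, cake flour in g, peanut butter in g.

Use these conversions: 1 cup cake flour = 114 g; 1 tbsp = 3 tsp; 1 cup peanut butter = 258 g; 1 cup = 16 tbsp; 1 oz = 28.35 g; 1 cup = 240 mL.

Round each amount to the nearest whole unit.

The original recipe has 240 mL of milk, so the scaling factor is 1840 ÷ 240 = 23/3.
brown sugar: 12 oz × 23/3 = 92 oz
cake flour: (2 tbsp + 2 tsp = 8/3 tbsp) × 23/3 ÷ 16 tbsp/cup × 114 g/cup ≈ 146 g
peanut butter: (2 cup + 14 tbsp = 2.875 cup) × 23/3 × 258 g/cup ≈ 5687 g

brown sugar: 92 oz; cake flour: 146 g; peanut butter: 5687 g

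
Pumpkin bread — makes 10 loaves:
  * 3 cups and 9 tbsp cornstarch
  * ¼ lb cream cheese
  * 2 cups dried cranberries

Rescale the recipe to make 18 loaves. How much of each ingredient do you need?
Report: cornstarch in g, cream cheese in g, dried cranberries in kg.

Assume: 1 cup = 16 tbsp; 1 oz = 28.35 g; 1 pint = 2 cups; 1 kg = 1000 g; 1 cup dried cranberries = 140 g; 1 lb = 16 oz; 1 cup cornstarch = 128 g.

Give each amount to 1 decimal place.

cornstarch: 820.8 g; cream cheese: 204.1 g; dried cranberries: 0.5 kg

Scaling factor: 18/10 = 9/5 = 1.8.
cornstarch: (3 cup + 9 tbsp = 3.5625 cup) × 9/5 × 128 g/cup = 820.8 g
cream cheese: 0.25 lb × 9/5 × 16 oz/lb × 28.35 g/oz ≈ 204.1 g
dried cranberries: 2 cup × 9/5 × 140 g/cup ÷ 1000 g/kg ≈ 0.5 kg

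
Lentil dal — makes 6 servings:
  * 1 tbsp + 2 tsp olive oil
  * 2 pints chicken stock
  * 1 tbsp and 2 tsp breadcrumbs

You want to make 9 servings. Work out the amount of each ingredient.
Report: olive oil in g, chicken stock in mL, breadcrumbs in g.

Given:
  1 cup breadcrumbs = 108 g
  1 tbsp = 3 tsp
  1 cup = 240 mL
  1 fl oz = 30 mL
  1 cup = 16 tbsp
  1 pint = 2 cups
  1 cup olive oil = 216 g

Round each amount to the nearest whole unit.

Scaling factor: 9/6 = 3/2 = 1.5.
olive oil: (1 tbsp + 2 tsp = 5/3 tbsp) × 3/2 ÷ 16 tbsp/cup × 216 g/cup ≈ 34 g
chicken stock: 2 pint × 3/2 × 2 cup/pint × 240 mL/cup = 1440 mL
breadcrumbs: (1 tbsp + 2 tsp = 5/3 tbsp) × 3/2 ÷ 16 tbsp/cup × 108 g/cup ≈ 17 g

olive oil: 34 g; chicken stock: 1440 mL; breadcrumbs: 17 g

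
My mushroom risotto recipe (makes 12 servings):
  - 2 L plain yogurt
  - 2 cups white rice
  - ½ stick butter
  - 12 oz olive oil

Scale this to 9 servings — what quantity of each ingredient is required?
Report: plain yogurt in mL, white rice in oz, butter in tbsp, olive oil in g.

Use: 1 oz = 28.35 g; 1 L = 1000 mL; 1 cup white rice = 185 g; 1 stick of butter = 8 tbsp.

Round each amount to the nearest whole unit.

Scaling factor: 9/12 = 3/4 = 0.75.
plain yogurt: 2 L × 3/4 × 1000 mL/L = 1500 mL
white rice: 2 cup × 3/4 × 185 g/cup ÷ 28.35 g/oz ≈ 10 oz
butter: 0.5 stick × 3/4 × 8 tbsp/stick = 3 tbsp
olive oil: 12 oz × 3/4 × 28.35 g/oz ≈ 255 g

plain yogurt: 1500 mL; white rice: 10 oz; butter: 3 tbsp; olive oil: 255 g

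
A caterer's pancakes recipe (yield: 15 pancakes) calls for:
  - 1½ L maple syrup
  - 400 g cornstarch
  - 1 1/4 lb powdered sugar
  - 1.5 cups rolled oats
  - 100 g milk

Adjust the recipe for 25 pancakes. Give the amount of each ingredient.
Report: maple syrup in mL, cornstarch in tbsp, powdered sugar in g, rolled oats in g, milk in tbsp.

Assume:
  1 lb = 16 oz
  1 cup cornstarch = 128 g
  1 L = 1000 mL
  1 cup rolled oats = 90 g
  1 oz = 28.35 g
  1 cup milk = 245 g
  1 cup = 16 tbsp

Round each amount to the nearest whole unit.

Scaling factor: 25/15 = 5/3.
maple syrup: 1.5 L × 5/3 × 1000 mL/L = 2500 mL
cornstarch: 400 g × 5/3 ÷ 128 g/cup × 16 tbsp/cup ≈ 83 tbsp
powdered sugar: 1.25 lb × 5/3 × 16 oz/lb × 28.35 g/oz = 945 g
rolled oats: 1.5 cup × 5/3 × 90 g/cup = 225 g
milk: 100 g × 5/3 ÷ 245 g/cup × 16 tbsp/cup ≈ 11 tbsp

maple syrup: 2500 mL; cornstarch: 83 tbsp; powdered sugar: 945 g; rolled oats: 225 g; milk: 11 tbsp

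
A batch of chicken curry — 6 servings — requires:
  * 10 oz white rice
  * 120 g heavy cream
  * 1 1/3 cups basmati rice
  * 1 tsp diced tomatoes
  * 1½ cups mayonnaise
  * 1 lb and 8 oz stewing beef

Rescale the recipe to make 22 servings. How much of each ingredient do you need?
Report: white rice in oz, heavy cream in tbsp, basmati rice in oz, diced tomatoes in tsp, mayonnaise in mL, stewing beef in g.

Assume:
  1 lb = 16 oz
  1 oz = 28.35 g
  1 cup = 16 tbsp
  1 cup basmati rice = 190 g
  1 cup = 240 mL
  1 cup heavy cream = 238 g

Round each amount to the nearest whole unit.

white rice: 37 oz; heavy cream: 30 tbsp; basmati rice: 33 oz; diced tomatoes: 4 tsp; mayonnaise: 1320 mL; stewing beef: 2495 g

Scaling factor: 22/6 = 11/3.
white rice: 10 oz × 11/3 ≈ 37 oz
heavy cream: 120 g × 11/3 ÷ 238 g/cup × 16 tbsp/cup ≈ 30 tbsp
basmati rice: 4/3 cup × 11/3 × 190 g/cup ÷ 28.35 g/oz ≈ 33 oz
diced tomatoes: 1 tsp × 11/3 ≈ 4 tsp
mayonnaise: 1.5 cup × 11/3 × 240 mL/cup = 1320 mL
stewing beef: (1 lb + 8 oz = 1.5 lb) × 11/3 × 16 oz/lb × 28.35 g/oz ≈ 2495 g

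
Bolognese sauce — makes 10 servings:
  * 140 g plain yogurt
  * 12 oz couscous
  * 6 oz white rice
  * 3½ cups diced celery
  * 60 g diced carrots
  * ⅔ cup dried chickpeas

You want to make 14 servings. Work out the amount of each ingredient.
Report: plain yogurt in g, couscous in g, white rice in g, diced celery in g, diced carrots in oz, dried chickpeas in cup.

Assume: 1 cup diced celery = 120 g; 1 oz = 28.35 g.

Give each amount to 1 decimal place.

Scaling factor: 14/10 = 7/5 = 1.4.
plain yogurt: 140 g × 7/5 = 196.0 g
couscous: 12 oz × 7/5 × 28.35 g/oz ≈ 476.3 g
white rice: 6 oz × 7/5 × 28.35 g/oz ≈ 238.1 g
diced celery: 3.5 cup × 7/5 × 120 g/cup = 588.0 g
diced carrots: 60 g × 7/5 ÷ 28.35 g/oz ≈ 3.0 oz
dried chickpeas: 2/3 cup × 7/5 ≈ 0.9 cup

plain yogurt: 196.0 g; couscous: 476.3 g; white rice: 238.1 g; diced celery: 588.0 g; diced carrots: 3.0 oz; dried chickpeas: 0.9 cup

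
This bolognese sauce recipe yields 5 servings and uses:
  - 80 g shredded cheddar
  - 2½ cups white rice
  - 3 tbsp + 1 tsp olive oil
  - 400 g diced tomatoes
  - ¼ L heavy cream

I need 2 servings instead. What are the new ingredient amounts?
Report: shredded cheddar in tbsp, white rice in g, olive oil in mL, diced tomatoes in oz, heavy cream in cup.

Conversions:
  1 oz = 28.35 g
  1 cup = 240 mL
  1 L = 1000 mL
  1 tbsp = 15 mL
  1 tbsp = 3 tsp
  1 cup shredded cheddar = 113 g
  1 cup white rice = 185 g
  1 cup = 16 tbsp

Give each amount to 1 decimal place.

shredded cheddar: 4.5 tbsp; white rice: 185.0 g; olive oil: 20.0 mL; diced tomatoes: 5.6 oz; heavy cream: 0.4 cup

Scaling factor: 2/5 = 0.4.
shredded cheddar: 80 g × 2/5 ÷ 113 g/cup × 16 tbsp/cup ≈ 4.5 tbsp
white rice: 2.5 cup × 2/5 × 185 g/cup = 185.0 g
olive oil: (3 tbsp + 1 tsp = 10/3 tbsp) × 2/5 × 15 mL/tbsp = 20.0 mL
diced tomatoes: 400 g × 2/5 ÷ 28.35 g/oz ≈ 5.6 oz
heavy cream: 0.25 L × 2/5 × 1000 mL/L ÷ 240 mL/cup ≈ 0.4 cup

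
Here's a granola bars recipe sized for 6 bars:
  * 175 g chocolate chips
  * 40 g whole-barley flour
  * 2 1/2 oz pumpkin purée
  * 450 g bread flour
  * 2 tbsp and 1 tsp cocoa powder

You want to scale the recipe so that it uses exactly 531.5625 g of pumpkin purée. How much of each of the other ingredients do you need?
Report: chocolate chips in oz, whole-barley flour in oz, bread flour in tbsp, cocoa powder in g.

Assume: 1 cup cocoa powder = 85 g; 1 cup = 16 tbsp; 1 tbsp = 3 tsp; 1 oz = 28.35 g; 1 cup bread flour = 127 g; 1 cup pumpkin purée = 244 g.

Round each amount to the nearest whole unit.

chocolate chips: 46 oz; whole-barley flour: 11 oz; bread flour: 425 tbsp; cocoa powder: 93 g

The original recipe has 70.875 g of pumpkin purée, so the scaling factor is 531.5625 ÷ 70.875 = 15/2 = 7.5.
chocolate chips: 175 g × 15/2 ÷ 28.35 g/oz ≈ 46 oz
whole-barley flour: 40 g × 15/2 ÷ 28.35 g/oz ≈ 11 oz
bread flour: 450 g × 15/2 ÷ 127 g/cup × 16 tbsp/cup ≈ 425 tbsp
cocoa powder: (2 tbsp + 1 tsp = 7/3 tbsp) × 15/2 ÷ 16 tbsp/cup × 85 g/cup ≈ 93 g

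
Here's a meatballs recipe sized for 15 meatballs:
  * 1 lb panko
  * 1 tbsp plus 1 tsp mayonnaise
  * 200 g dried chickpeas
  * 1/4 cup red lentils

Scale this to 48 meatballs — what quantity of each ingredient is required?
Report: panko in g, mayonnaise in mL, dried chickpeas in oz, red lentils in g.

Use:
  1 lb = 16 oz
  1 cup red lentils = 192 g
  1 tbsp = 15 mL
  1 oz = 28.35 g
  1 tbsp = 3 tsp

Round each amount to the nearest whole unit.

Scaling factor: 48/15 = 16/5 = 3.2.
panko: 1 lb × 16/5 × 16 oz/lb × 28.35 g/oz ≈ 1452 g
mayonnaise: (1 tbsp + 1 tsp = 4/3 tbsp) × 16/5 × 15 mL/tbsp = 64 mL
dried chickpeas: 200 g × 16/5 ÷ 28.35 g/oz ≈ 23 oz
red lentils: 0.25 cup × 16/5 × 192 g/cup ≈ 154 g

panko: 1452 g; mayonnaise: 64 mL; dried chickpeas: 23 oz; red lentils: 154 g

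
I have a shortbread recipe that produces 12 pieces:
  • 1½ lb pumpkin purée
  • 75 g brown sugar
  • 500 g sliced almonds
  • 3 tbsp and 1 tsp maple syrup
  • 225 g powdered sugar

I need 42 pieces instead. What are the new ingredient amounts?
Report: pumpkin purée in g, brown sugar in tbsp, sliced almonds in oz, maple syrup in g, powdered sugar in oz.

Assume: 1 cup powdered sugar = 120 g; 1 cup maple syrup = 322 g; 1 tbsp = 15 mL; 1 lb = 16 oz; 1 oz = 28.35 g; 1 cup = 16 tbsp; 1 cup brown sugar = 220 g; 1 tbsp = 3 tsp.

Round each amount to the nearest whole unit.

Scaling factor: 42/12 = 7/2 = 3.5.
pumpkin purée: 1.5 lb × 7/2 × 16 oz/lb × 28.35 g/oz ≈ 2381 g
brown sugar: 75 g × 7/2 ÷ 220 g/cup × 16 tbsp/cup ≈ 19 tbsp
sliced almonds: 500 g × 7/2 ÷ 28.35 g/oz ≈ 62 oz
maple syrup: (3 tbsp + 1 tsp = 10/3 tbsp) × 7/2 ÷ 16 tbsp/cup × 322 g/cup ≈ 235 g
powdered sugar: 225 g × 7/2 ÷ 28.35 g/oz ≈ 28 oz

pumpkin purée: 2381 g; brown sugar: 19 tbsp; sliced almonds: 62 oz; maple syrup: 235 g; powdered sugar: 28 oz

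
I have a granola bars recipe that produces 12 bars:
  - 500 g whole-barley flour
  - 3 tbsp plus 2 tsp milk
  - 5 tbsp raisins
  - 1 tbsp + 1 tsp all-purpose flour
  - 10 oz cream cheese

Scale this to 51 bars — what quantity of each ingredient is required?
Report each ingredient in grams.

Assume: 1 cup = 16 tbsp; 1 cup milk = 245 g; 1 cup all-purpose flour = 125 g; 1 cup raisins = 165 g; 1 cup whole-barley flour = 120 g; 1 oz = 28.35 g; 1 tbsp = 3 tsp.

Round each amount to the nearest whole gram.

Scaling factor: 51/12 = 17/4 = 4.25.
whole-barley flour: 500 g × 17/4 = 2125 g
milk: (3 tbsp + 2 tsp = 11/3 tbsp) × 17/4 ÷ 16 tbsp/cup × 245 g/cup ≈ 239 g
raisins: 5 tbsp × 17/4 ÷ 16 tbsp/cup × 165 g/cup ≈ 219 g
all-purpose flour: (1 tbsp + 1 tsp = 4/3 tbsp) × 17/4 ÷ 16 tbsp/cup × 125 g/cup ≈ 44 g
cream cheese: 10 oz × 17/4 × 28.35 g/oz ≈ 1205 g

whole-barley flour: 2125 g; milk: 239 g; raisins: 219 g; all-purpose flour: 44 g; cream cheese: 1205 g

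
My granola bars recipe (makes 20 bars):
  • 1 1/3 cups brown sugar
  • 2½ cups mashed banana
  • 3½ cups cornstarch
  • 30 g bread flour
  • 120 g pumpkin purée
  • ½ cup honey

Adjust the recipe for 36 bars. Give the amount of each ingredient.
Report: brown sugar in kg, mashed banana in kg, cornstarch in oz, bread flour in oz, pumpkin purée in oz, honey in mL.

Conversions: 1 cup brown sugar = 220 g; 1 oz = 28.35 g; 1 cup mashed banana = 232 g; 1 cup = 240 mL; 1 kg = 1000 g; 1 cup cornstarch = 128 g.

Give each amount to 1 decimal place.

brown sugar: 0.5 kg; mashed banana: 1.0 kg; cornstarch: 28.4 oz; bread flour: 1.9 oz; pumpkin purée: 7.6 oz; honey: 216.0 mL

Scaling factor: 36/20 = 9/5 = 1.8.
brown sugar: 4/3 cup × 9/5 × 220 g/cup ÷ 1000 g/kg ≈ 0.5 kg
mashed banana: 2.5 cup × 9/5 × 232 g/cup ÷ 1000 g/kg ≈ 1.0 kg
cornstarch: 3.5 cup × 9/5 × 128 g/cup ÷ 28.35 g/oz ≈ 28.4 oz
bread flour: 30 g × 9/5 ÷ 28.35 g/oz ≈ 1.9 oz
pumpkin purée: 120 g × 9/5 ÷ 28.35 g/oz ≈ 7.6 oz
honey: 0.5 cup × 9/5 × 240 mL/cup = 216.0 mL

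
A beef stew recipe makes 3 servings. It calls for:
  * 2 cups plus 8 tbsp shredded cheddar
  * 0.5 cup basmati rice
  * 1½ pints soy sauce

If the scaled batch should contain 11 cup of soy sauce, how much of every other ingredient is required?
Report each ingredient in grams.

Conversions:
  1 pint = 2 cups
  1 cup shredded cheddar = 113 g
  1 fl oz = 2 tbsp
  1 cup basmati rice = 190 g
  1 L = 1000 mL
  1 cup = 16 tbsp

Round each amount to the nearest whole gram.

The original recipe has 3 cup of soy sauce, so the scaling factor is 11 ÷ 3 = 11/3.
shredded cheddar: (2 cup + 8 tbsp = 2.5 cup) × 11/3 × 113 g/cup ≈ 1036 g
basmati rice: 0.5 cup × 11/3 × 190 g/cup ≈ 348 g

shredded cheddar: 1036 g; basmati rice: 348 g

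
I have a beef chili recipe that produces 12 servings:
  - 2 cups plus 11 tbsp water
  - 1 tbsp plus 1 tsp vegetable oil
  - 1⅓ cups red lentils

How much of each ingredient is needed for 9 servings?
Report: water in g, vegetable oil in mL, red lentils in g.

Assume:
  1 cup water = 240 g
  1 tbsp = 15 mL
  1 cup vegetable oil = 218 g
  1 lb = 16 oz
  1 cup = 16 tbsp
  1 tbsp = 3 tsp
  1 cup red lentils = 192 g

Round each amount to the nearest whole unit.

Scaling factor: 9/12 = 3/4 = 0.75.
water: (2 cup + 11 tbsp = 2.6875 cup) × 3/4 × 240 g/cup ≈ 484 g
vegetable oil: (1 tbsp + 1 tsp = 4/3 tbsp) × 3/4 × 15 mL/tbsp = 15 mL
red lentils: 4/3 cup × 3/4 × 192 g/cup = 192 g

water: 484 g; vegetable oil: 15 mL; red lentils: 192 g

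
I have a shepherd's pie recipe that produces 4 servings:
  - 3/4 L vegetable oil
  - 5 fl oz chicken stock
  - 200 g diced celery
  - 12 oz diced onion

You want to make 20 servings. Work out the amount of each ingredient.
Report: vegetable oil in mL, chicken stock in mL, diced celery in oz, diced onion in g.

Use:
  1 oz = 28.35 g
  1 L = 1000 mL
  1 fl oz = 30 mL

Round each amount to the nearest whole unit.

Scaling factor: 20/4 = 5.
vegetable oil: 0.75 L × 5 × 1000 mL/L = 3750 mL
chicken stock: 5 fl oz × 5 × 30 mL/fl oz = 750 mL
diced celery: 200 g × 5 ÷ 28.35 g/oz ≈ 35 oz
diced onion: 12 oz × 5 × 28.35 g/oz = 1701 g

vegetable oil: 3750 mL; chicken stock: 750 mL; diced celery: 35 oz; diced onion: 1701 g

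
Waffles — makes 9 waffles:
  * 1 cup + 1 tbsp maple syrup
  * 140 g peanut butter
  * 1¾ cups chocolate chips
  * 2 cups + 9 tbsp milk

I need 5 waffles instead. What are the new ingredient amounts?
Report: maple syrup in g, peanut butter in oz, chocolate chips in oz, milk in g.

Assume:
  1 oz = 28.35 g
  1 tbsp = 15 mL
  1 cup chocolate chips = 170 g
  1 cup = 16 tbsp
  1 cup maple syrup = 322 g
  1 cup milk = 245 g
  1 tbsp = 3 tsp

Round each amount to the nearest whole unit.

Scaling factor: 5/9.
maple syrup: (1 cup + 1 tbsp = 1.0625 cup) × 5/9 × 322 g/cup ≈ 190 g
peanut butter: 140 g × 5/9 ÷ 28.35 g/oz ≈ 3 oz
chocolate chips: 1.75 cup × 5/9 × 170 g/cup ÷ 28.35 g/oz ≈ 6 oz
milk: (2 cup + 9 tbsp = 2.5625 cup) × 5/9 × 245 g/cup ≈ 349 g

maple syrup: 190 g; peanut butter: 3 oz; chocolate chips: 6 oz; milk: 349 g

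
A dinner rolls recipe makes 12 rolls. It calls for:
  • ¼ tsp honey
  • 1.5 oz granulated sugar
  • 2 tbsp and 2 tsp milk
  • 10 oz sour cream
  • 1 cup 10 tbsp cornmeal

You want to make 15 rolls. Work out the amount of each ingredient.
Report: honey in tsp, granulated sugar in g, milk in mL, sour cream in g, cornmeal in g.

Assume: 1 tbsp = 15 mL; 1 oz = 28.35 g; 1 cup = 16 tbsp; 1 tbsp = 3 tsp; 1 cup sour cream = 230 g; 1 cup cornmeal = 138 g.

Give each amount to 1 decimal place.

honey: 0.3 tsp; granulated sugar: 53.2 g; milk: 50.0 mL; sour cream: 354.4 g; cornmeal: 280.3 g

Scaling factor: 15/12 = 5/4 = 1.25.
honey: 0.25 tsp × 5/4 ≈ 0.3 tsp
granulated sugar: 1.5 oz × 5/4 × 28.35 g/oz ≈ 53.2 g
milk: (2 tbsp + 2 tsp = 8/3 tbsp) × 5/4 × 15 mL/tbsp = 50.0 mL
sour cream: 10 oz × 5/4 × 28.35 g/oz ≈ 354.4 g
cornmeal: (1 cup + 10 tbsp = 1.625 cup) × 5/4 × 138 g/cup ≈ 280.3 g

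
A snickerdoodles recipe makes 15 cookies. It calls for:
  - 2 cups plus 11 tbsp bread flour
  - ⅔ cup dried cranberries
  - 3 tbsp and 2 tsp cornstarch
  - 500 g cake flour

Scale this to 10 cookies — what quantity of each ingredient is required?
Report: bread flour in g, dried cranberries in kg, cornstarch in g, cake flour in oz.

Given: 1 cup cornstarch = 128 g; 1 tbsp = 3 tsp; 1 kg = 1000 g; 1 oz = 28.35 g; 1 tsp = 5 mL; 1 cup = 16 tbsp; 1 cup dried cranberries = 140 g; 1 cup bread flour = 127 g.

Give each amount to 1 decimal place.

bread flour: 227.5 g; dried cranberries: 0.1 kg; cornstarch: 19.6 g; cake flour: 11.8 oz

Scaling factor: 10/15 = 2/3.
bread flour: (2 cup + 11 tbsp = 2.6875 cup) × 2/3 × 127 g/cup ≈ 227.5 g
dried cranberries: 2/3 cup × 2/3 × 140 g/cup ÷ 1000 g/kg ≈ 0.1 kg
cornstarch: (3 tbsp + 2 tsp = 11/3 tbsp) × 2/3 ÷ 16 tbsp/cup × 128 g/cup ≈ 19.6 g
cake flour: 500 g × 2/3 ÷ 28.35 g/oz ≈ 11.8 oz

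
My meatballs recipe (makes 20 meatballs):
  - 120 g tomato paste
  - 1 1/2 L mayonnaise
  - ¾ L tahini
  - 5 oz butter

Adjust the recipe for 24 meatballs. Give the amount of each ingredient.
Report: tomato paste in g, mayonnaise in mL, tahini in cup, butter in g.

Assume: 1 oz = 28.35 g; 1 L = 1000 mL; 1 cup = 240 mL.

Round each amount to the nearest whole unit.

tomato paste: 144 g; mayonnaise: 1800 mL; tahini: 4 cup; butter: 170 g

Scaling factor: 24/20 = 6/5 = 1.2.
tomato paste: 120 g × 6/5 = 144 g
mayonnaise: 1.5 L × 6/5 × 1000 mL/L = 1800 mL
tahini: 0.75 L × 6/5 × 1000 mL/L ÷ 240 mL/cup ≈ 4 cup
butter: 5 oz × 6/5 × 28.35 g/oz ≈ 170 g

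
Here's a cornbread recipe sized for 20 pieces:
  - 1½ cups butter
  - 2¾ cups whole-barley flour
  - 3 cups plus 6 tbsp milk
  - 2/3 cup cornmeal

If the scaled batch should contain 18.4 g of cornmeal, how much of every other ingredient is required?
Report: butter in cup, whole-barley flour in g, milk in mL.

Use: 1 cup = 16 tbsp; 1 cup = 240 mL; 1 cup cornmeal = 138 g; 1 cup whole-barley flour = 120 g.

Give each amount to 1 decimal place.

The original recipe has 92 g of cornmeal, so the scaling factor is 18.4 ÷ 92 = 1/5 = 0.2.
butter: 1.5 cup × 1/5 = 0.3 cup
whole-barley flour: 2.75 cup × 1/5 × 120 g/cup = 66.0 g
milk: (3 cup + 6 tbsp = 3.375 cup) × 1/5 × 240 mL/cup = 162.0 mL

butter: 0.3 cup; whole-barley flour: 66.0 g; milk: 162.0 mL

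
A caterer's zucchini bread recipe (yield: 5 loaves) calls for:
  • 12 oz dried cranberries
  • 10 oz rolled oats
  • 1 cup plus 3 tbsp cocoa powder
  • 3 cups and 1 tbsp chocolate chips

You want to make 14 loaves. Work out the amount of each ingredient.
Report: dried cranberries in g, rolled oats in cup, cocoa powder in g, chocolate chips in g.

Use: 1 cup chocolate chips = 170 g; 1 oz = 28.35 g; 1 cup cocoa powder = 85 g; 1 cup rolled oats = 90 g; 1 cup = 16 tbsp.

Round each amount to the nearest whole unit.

dried cranberries: 953 g; rolled oats: 9 cup; cocoa powder: 283 g; chocolate chips: 1458 g

Scaling factor: 14/5 = 2.8.
dried cranberries: 12 oz × 14/5 × 28.35 g/oz ≈ 953 g
rolled oats: 10 oz × 14/5 × 28.35 g/oz ÷ 90 g/cup ≈ 9 cup
cocoa powder: (1 cup + 3 tbsp = 1.1875 cup) × 14/5 × 85 g/cup ≈ 283 g
chocolate chips: (3 cup + 1 tbsp = 3.0625 cup) × 14/5 × 170 g/cup ≈ 1458 g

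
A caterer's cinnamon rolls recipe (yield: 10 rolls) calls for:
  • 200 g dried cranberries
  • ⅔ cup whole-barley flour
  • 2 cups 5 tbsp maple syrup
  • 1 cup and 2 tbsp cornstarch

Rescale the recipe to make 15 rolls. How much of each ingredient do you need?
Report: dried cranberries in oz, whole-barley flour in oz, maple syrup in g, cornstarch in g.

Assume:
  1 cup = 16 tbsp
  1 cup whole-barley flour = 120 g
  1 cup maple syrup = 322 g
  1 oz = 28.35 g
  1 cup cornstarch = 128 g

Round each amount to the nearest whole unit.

dried cranberries: 11 oz; whole-barley flour: 4 oz; maple syrup: 1117 g; cornstarch: 216 g

Scaling factor: 15/10 = 3/2 = 1.5.
dried cranberries: 200 g × 3/2 ÷ 28.35 g/oz ≈ 11 oz
whole-barley flour: 2/3 cup × 3/2 × 120 g/cup ÷ 28.35 g/oz ≈ 4 oz
maple syrup: (2 cup + 5 tbsp = 2.3125 cup) × 3/2 × 322 g/cup ≈ 1117 g
cornstarch: (1 cup + 2 tbsp = 1.125 cup) × 3/2 × 128 g/cup = 216 g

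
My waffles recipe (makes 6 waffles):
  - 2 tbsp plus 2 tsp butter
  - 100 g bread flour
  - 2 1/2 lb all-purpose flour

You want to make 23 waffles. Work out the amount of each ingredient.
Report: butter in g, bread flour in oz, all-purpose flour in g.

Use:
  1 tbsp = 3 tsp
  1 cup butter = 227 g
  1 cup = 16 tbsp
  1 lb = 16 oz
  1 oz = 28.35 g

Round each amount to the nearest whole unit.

butter: 145 g; bread flour: 14 oz; all-purpose flour: 4347 g

Scaling factor: 23/6.
butter: (2 tbsp + 2 tsp = 8/3 tbsp) × 23/6 ÷ 16 tbsp/cup × 227 g/cup ≈ 145 g
bread flour: 100 g × 23/6 ÷ 28.35 g/oz ≈ 14 oz
all-purpose flour: 2.5 lb × 23/6 × 16 oz/lb × 28.35 g/oz = 4347 g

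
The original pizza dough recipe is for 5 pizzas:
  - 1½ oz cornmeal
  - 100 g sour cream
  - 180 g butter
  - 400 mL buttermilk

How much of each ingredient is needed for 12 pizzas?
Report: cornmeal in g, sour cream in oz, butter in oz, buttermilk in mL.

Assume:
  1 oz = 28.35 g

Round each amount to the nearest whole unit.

Scaling factor: 12/5 = 2.4.
cornmeal: 1.5 oz × 12/5 × 28.35 g/oz ≈ 102 g
sour cream: 100 g × 12/5 ÷ 28.35 g/oz ≈ 8 oz
butter: 180 g × 12/5 ÷ 28.35 g/oz ≈ 15 oz
buttermilk: 400 mL × 12/5 = 960 mL

cornmeal: 102 g; sour cream: 8 oz; butter: 15 oz; buttermilk: 960 mL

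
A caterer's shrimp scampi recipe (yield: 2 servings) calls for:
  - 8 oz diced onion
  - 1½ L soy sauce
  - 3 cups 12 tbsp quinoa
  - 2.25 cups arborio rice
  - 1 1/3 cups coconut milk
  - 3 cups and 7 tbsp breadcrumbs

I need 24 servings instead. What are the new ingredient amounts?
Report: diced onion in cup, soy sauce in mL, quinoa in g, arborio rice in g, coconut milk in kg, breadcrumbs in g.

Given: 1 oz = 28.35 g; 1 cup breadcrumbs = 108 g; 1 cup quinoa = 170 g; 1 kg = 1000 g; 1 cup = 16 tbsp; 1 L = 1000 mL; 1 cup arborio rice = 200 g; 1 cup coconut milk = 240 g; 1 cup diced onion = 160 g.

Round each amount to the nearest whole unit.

Scaling factor: 24/2 = 12.
diced onion: 8 oz × 12 × 28.35 g/oz ÷ 160 g/cup ≈ 17 cup
soy sauce: 1.5 L × 12 × 1000 mL/L = 18000 mL
quinoa: (3 cup + 12 tbsp = 3.75 cup) × 12 × 170 g/cup = 7650 g
arborio rice: 2.25 cup × 12 × 200 g/cup = 5400 g
coconut milk: 4/3 cup × 12 × 240 g/cup ÷ 1000 g/kg ≈ 4 kg
breadcrumbs: (3 cup + 7 tbsp = 3.4375 cup) × 12 × 108 g/cup = 4455 g

diced onion: 17 cup; soy sauce: 18000 mL; quinoa: 7650 g; arborio rice: 5400 g; coconut milk: 4 kg; breadcrumbs: 4455 g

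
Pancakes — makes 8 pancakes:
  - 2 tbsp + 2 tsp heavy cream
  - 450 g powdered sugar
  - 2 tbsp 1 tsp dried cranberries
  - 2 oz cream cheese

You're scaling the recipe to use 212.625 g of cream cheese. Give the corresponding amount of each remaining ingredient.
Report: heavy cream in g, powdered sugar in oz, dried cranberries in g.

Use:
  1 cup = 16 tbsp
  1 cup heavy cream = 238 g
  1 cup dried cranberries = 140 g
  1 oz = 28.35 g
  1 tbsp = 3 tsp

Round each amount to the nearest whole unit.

The original recipe has 56.7 g of cream cheese, so the scaling factor is 212.625 ÷ 56.7 = 15/4 = 3.75.
heavy cream: (2 tbsp + 2 tsp = 8/3 tbsp) × 15/4 ÷ 16 tbsp/cup × 238 g/cup ≈ 149 g
powdered sugar: 450 g × 15/4 ÷ 28.35 g/oz ≈ 60 oz
dried cranberries: (2 tbsp + 1 tsp = 7/3 tbsp) × 15/4 ÷ 16 tbsp/cup × 140 g/cup ≈ 77 g

heavy cream: 149 g; powdered sugar: 60 oz; dried cranberries: 77 g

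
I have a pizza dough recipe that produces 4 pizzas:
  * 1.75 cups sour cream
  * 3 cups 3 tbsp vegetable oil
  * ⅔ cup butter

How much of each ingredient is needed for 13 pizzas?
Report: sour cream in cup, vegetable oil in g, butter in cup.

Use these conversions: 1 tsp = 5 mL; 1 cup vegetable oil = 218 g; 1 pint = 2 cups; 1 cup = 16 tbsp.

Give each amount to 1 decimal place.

Scaling factor: 13/4 = 3.25.
sour cream: 1.75 cup × 13/4 ≈ 5.7 cup
vegetable oil: (3 cup + 3 tbsp = 3.1875 cup) × 13/4 × 218 g/cup ≈ 2258.3 g
butter: 2/3 cup × 13/4 ≈ 2.2 cup

sour cream: 5.7 cup; vegetable oil: 2258.3 g; butter: 2.2 cup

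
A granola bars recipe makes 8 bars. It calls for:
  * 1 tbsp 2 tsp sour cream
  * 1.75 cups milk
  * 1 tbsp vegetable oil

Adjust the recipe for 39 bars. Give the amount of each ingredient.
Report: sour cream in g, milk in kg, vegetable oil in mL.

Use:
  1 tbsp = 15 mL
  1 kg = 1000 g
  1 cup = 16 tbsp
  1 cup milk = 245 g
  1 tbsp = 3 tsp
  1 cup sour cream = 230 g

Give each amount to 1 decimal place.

sour cream: 116.8 g; milk: 2.1 kg; vegetable oil: 73.1 mL

Scaling factor: 39/8 = 4.875.
sour cream: (1 tbsp + 2 tsp = 5/3 tbsp) × 39/8 ÷ 16 tbsp/cup × 230 g/cup ≈ 116.8 g
milk: 1.75 cup × 39/8 × 245 g/cup ÷ 1000 g/kg ≈ 2.1 kg
vegetable oil: 1 tbsp × 39/8 × 15 mL/tbsp ≈ 73.1 mL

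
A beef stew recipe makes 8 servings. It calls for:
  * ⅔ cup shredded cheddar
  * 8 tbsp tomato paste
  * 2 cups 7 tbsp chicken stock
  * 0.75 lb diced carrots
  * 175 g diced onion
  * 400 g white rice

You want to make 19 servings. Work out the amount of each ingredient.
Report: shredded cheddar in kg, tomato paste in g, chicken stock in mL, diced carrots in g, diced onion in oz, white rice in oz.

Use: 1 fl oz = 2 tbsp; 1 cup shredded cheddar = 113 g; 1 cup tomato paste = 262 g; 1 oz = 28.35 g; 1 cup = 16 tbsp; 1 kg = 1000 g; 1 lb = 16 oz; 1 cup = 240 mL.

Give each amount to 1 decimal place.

shredded cheddar: 0.2 kg; tomato paste: 311.1 g; chicken stock: 1389.4 mL; diced carrots: 808.0 g; diced onion: 14.7 oz; white rice: 33.5 oz

Scaling factor: 19/8 = 2.375.
shredded cheddar: 2/3 cup × 19/8 × 113 g/cup ÷ 1000 g/kg ≈ 0.2 kg
tomato paste: 8 tbsp × 19/8 ÷ 16 tbsp/cup × 262 g/cup ≈ 311.1 g
chicken stock: (2 cup + 7 tbsp = 2.4375 cup) × 19/8 × 240 mL/cup ≈ 1389.4 mL
diced carrots: 0.75 lb × 19/8 × 16 oz/lb × 28.35 g/oz ≈ 808.0 g
diced onion: 175 g × 19/8 ÷ 28.35 g/oz ≈ 14.7 oz
white rice: 400 g × 19/8 ÷ 28.35 g/oz ≈ 33.5 oz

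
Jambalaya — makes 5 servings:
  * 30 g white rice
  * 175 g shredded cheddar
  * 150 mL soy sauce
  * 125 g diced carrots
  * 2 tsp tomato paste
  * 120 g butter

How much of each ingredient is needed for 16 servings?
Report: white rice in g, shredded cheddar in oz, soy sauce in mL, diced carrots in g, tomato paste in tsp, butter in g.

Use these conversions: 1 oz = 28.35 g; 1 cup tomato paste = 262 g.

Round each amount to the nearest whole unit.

white rice: 96 g; shredded cheddar: 20 oz; soy sauce: 480 mL; diced carrots: 400 g; tomato paste: 6 tsp; butter: 384 g

Scaling factor: 16/5 = 3.2.
white rice: 30 g × 16/5 = 96 g
shredded cheddar: 175 g × 16/5 ÷ 28.35 g/oz ≈ 20 oz
soy sauce: 150 mL × 16/5 = 480 mL
diced carrots: 125 g × 16/5 = 400 g
tomato paste: 2 tsp × 16/5 ≈ 6 tsp
butter: 120 g × 16/5 = 384 g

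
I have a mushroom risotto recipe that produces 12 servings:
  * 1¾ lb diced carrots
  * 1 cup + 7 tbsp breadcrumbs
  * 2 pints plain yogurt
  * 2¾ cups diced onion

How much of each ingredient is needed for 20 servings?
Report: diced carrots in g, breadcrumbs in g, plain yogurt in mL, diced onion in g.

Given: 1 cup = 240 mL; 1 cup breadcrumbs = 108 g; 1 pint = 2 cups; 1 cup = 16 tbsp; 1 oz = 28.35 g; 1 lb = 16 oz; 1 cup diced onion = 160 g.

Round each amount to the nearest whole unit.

diced carrots: 1323 g; breadcrumbs: 259 g; plain yogurt: 1600 mL; diced onion: 733 g

Scaling factor: 20/12 = 5/3.
diced carrots: 1.75 lb × 5/3 × 16 oz/lb × 28.35 g/oz = 1323 g
breadcrumbs: (1 cup + 7 tbsp = 1.4375 cup) × 5/3 × 108 g/cup ≈ 259 g
plain yogurt: 2 pint × 5/3 × 2 cup/pint × 240 mL/cup = 1600 mL
diced onion: 2.75 cup × 5/3 × 160 g/cup ≈ 733 g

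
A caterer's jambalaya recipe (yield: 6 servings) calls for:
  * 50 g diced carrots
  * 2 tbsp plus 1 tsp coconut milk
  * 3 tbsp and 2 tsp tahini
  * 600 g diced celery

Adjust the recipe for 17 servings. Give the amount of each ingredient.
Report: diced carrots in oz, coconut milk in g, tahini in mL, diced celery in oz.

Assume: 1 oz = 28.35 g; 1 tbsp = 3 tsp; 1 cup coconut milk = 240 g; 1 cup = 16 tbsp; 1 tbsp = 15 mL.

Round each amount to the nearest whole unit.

Scaling factor: 17/6.
diced carrots: 50 g × 17/6 ÷ 28.35 g/oz ≈ 5 oz
coconut milk: (2 tbsp + 1 tsp = 7/3 tbsp) × 17/6 ÷ 16 tbsp/cup × 240 g/cup ≈ 99 g
tahini: (3 tbsp + 2 tsp = 11/3 tbsp) × 17/6 × 15 mL/tbsp ≈ 156 mL
diced celery: 600 g × 17/6 ÷ 28.35 g/oz ≈ 60 oz

diced carrots: 5 oz; coconut milk: 99 g; tahini: 156 mL; diced celery: 60 oz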